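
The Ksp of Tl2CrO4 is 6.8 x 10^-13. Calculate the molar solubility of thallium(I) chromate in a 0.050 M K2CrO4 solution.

Tl2CrO4(s) ⇌ 2 Tl^+(aq) + CrO4^2-(aq)
Ksp = [Tl^+]^2[CrO4^2-]
Let s be the molar solubility in this solution. [Tl^+] = 2s, [CrO4^2-] = 0.050 + s ≈ 0.050 (since CrO4^2- from K2CrO4 dominates).
Ksp ≈ (2s)^2 × 0.050
s = 1.8 x 10^-6 M
Check: s = 1.8 x 10^-6 ≪ 0.050, so the approximation is valid.

1.8 x 10^-6 M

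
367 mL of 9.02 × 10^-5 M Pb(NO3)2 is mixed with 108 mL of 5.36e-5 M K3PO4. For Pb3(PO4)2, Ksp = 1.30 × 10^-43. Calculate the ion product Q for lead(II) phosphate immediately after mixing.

Q = 5.03e-23

Total volume = 367 + 108 = 475 mL.
[Pb^2+] = 9.02 x 10^-5 × (367/475) = 6.969 × 10^-5 M
[PO4^3-] = 5.36 x 10^-5 × (108/475) = 1.219 × 10^-5 M
Pb3(PO4)2(s) <=> 3 Pb^2+ + 2 PO4^3-, so Q = [Pb^2+]^3[PO4^3-]^2
Q = (6.969 × 10^-5)^3(1.219 × 10^-5)^2 = 5.03 × 10^-23
Q > Ksp, so Pb3(PO4)2 will precipitate.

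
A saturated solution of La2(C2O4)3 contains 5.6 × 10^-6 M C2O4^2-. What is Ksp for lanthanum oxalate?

La2(C2O4)3(s) ⇌ 2 La^3+(aq) + 3 C2O4^2-(aq)
Stoichiometry gives [La^3+] = (2/3)[C2O4^2-] = 3.73 × 10^-6 M.
Ksp = [La^3+]^2[C2O4^2-]^3
Ksp = (3.73 × 10^-6)^2 × (5.6 × 10^-6)^3 = 2.4 × 10^-27

2.4e-27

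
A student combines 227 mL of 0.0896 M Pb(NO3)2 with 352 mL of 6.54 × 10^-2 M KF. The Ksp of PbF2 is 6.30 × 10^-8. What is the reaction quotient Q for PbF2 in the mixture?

Total volume = 227 + 352 = 579 mL.
[Pb^2+] = 8.96 × 10^-2 × (227/579) = 3.513 × 10^-2 M
[F^-] = 6.54 × 10^-2 × (352/579) = 3.976 x 10^-2 M
PbF2(s) ⇌ Pb^2+(aq) + 2 F^-(aq), so Q = [Pb^2+][F^-]^2
Q = (3.513 × 10^-2)(3.976 × 10^-2)^2 = 5.55 × 10^-5
Q > Ksp, so PbF2 will precipitate.

Q = 5.55 × 10^-5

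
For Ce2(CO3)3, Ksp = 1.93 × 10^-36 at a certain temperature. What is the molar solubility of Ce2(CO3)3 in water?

Ce2(CO3)3(s) ⇌ 2 Ce^3+(aq) + 3 CO3^2-(aq)
Ksp = [Ce^3+]^2[CO3^2-]^3
Let s = molar solubility. Then [Ce^3+] = 2s and [CO3^2-] = 3s.
Substituting: Ksp = (2s)^2(3s)^3 = 108s^5
Solving, s = (1.93 × 10^-36/108)^(1/5) = 2.82 × 10^-8 M

s = 2.82 × 10^-8 M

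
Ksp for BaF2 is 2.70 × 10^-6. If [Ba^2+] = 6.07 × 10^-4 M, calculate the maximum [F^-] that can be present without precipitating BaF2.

6.67 × 10^-2 M

BaF2(s) ⇌ Ba^2+ + 2 F^-
Ksp = [Ba^2+][F^-]^2
Precipitation begins when Q = Ksp. With [Ba^2+] = 6.07 × 10^-4 M:
2.70 × 10^-6 = (6.07 × 10^-4) × [F^-]^2
[F^-] = (2.70 × 10^-6 / 6.07 x 10^-4)^(1/2) = 6.67 × 10^-2 M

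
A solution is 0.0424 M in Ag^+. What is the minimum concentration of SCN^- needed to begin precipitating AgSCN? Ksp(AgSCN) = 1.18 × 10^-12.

[SCN^-] = 2.78e-11 M

AgSCN(s) <=> Ag^+(aq) + SCN^-(aq)
Ksp = [Ag^+][SCN^-]
Precipitation begins when Q = Ksp. With [Ag^+] = 0.0424 M:
1.18 × 10^-12 = (0.0424) × [SCN^-]
[SCN^-] = (1.18 × 10^-12 / 4.24 x 10^-2) = 2.78 × 10^-11 M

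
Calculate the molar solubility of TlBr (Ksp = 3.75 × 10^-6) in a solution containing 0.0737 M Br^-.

TlBr(s) ⇌ Tl^+ + Br^-
Ksp = [Tl^+][Br^-]
Let s be the molar solubility in this solution. [Tl^+] = s, [Br^-] = 0.0737 + s ≈ 0.0737 (Ksp is small, so little additional dissolves).
Ksp ≈ s × 0.0737
s = 5.09 x 10^-5 M
Check: s = 5.1 × 10^-5 ≪ 0.0737, so the approximation is valid.

s = 5.09 × 10^-5 M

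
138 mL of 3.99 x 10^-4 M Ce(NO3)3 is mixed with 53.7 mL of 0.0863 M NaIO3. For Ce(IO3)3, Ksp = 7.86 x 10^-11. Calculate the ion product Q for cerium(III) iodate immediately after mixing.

Q = 4.06e-9

Total volume = 138 + 53.7 = 191.7 mL.
[Ce^3+] = 3.99 × 10^-4 × (138/191.7) = 2.872 x 10^-4 M
[IO3^-] = 8.63 × 10^-2 × (53.7/191.7) = 2.417 x 10^-2 M
Ce(IO3)3(s) ⇌ Ce^3+ + 3 IO3^-, so Q = [Ce^3+][IO3^-]^3
Q = (2.872 × 10^-4)(2.417 × 10^-2)^3 = 4.06 x 10^-9
Q > Ksp, so Ce(IO3)3 will precipitate.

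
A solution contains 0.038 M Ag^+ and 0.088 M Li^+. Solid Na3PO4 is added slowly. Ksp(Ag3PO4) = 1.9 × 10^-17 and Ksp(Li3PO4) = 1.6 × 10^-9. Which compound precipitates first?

Ag3PO4

Precipitation of each salt starts when its ion product equals its Ksp.
For Ag3PO4: 1.9 × 10^-17 = (0.038)^3 × [PO4^3-]  ⇒  [PO4^3-] = 3.5 x 10^-13 M.
For Li3PO4: 1.6 × 10^-9 = (0.088)^3 × [PO4^3-]  ⇒  [PO4^3-] = 2.3 × 10^-6 M.
The salt with the lower threshold [PO4^3-] precipitates first: Ag3PO4.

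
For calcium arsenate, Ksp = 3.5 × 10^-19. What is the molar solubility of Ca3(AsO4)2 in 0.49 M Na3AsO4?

Ca3(AsO4)2(s) ⇌ 3 Ca^2+ + 2 AsO4^3-
Ksp = [Ca^2+]^3[AsO4^3-]^2
Let s = moles of Ca3(AsO4)2 that dissolve per litre. [Ca^2+] = 3s, [AsO4^3-] = 0.49 + 2s ≈ 0.49 (common-ion effect: AsO4^3- is already 0.49 M).
Ksp ≈ (3s)^3 × (0.49)^2
s = 3.8 x 10^-7 M
Check: 2s = 7.6 × 10^-7 ≪ 0.49, so the approximation is valid.

s ≈ 3.8 × 10^-7 M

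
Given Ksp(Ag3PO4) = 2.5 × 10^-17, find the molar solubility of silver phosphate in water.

s = 3.1 × 10^-5 M

Ag3PO4(s) <=> 3 Ag^+(aq) + PO4^3-(aq)
Ksp = [Ag^+]^3[PO4^3-]
Let s = molar solubility. Then [Ag^+] = 3s and [PO4^3-] = s.
Ksp = (3s)^3s = 27s^4
Solving, s = (2.5 × 10^-17/27)^(1/4) = 3.1 x 10^-5 M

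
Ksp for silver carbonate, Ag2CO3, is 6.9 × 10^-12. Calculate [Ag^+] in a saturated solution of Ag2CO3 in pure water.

Ag2CO3(s) ⇌ 2 Ag^+(aq) + CO3^2-(aq)
Ksp = [Ag^+]^2[CO3^2-]
With molar solubility s: [Ag^+] = 2s, [CO3^2-] = s.
Substituting: Ksp = (2s)^2s = 4s^3
s^3 = 6.9 × 10^-12 / 4, so s = 1.20 × 10^-4 M
[Ag^+] = 2s = 2.4 × 10^-4 M

[Ag^+] = 2.4 × 10^-4 M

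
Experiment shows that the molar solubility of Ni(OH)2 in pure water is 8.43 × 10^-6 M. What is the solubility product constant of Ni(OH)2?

Ni(OH)2(s) ⇌ Ni^2+ + 2 OH^-
If s mol/L of Ni(OH)2 dissolves, [Ni^2+] = s and [OH^-] = 2s.
Ksp = [Ni^2+][OH^-]^2
Ksp = s(2s)^2 = 4s^3
Ksp = 4 × (8.43 × 10^-6)^3 = 2.40 × 10^-15

Ksp = 2.40 x 10^-15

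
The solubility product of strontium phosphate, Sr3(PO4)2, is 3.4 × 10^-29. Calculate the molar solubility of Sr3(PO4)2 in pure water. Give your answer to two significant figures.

s ≈ 7.9 × 10^-7 M

Sr3(PO4)2(s) ⇌ 3 Sr^2+ + 2 PO4^3-
Ksp = [Sr^2+]^3[PO4^3-]^2
With molar solubility s: [Sr^2+] = 3s, [PO4^3-] = 2s.
Ksp = (3s)^3(2s)^2 = 108s^5
Solving, s = (3.4 × 10^-29/108)^(1/5) = 7.9 x 10^-7 M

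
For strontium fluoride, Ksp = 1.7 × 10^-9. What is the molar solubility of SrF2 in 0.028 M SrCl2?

SrF2(s) <=> Sr^2+(aq) + 2 F^-(aq)
Ksp = [Sr^2+][F^-]^2
Let s = moles of SrF2 that dissolve per litre. [Sr^2+] = 0.028 + s ≈ 0.028, [F^-] = 2s (common-ion effect: Sr^2+ is already 0.028 M).
Ksp ≈ 0.028 × (2s)^2
s = 1.2 × 10^-4 M
Check: s = 1.2 x 10^-4 ≪ 0.028, so the approximation is valid.

1.2 × 10^-4 M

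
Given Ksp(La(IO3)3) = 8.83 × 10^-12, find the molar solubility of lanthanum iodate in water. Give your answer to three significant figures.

La(IO3)3(s) ⇌ La^3+(aq) + 3 IO3^-(aq)
Ksp = [La^3+][IO3^-]^3
Let s = molar solubility. Then [La^3+] = s and [IO3^-] = 3s.
Substituting: Ksp = s(3s)^3 = 27s^4
s = (8.83 × 10^-12 / 27)^(1/4) = 7.56 × 10^-4 M

s ≈ 7.56 × 10^-4 M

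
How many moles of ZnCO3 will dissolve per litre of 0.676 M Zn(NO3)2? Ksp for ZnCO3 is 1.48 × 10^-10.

s = 2.19 × 10^-10 M

ZnCO3(s) ⇌ Zn^2+ + CO3^2-
Ksp = [Zn^2+][CO3^2-]
If s mol/L dissolves here, [Zn^2+] = 0.676 + s ≈ 0.676, [CO3^2-] = s (Ksp is small, so little additional dissolves).
Ksp ≈ 0.676 × s
s = 2.19 × 10^-10 M
Check: s = 2.2 × 10^-10 ≪ 0.676, so the approximation is valid.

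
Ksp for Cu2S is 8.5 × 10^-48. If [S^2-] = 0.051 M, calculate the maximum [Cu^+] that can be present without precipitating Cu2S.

Cu2S(s) ⇌ 2 Cu^+(aq) + S^2-(aq)
Ksp = [Cu^+]^2[S^2-]
Precipitation begins when Q = Ksp. With [S^2-] = 0.051 M:
8.5 × 10^-48 = (0.051) × [Cu^+]^2
[Cu^+] = (8.5 × 10^-48 / 5.1 × 10^-2)^(1/2) = 1.3 × 10^-23 M

[Cu^+] ≈ 1.3 × 10^-23 M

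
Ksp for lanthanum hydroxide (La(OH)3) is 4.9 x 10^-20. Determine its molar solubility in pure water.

s ≈ 6.5e-6 M

La(OH)3(s) ⇌ La^3+ + 3 OH^-
Ksp = [La^3+][OH^-]^3
With molar solubility s: [La^3+] = s, [OH^-] = 3s.
Substituting: Ksp = s(3s)^3 = 27s^4
Solving, s = (4.9 x 10^-20/27)^(1/4) = 6.5 × 10^-6 M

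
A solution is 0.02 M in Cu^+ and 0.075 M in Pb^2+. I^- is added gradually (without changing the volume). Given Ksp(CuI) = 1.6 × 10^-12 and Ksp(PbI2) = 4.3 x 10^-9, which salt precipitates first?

CuI

Each salt begins to precipitate when Q = Ksp, i.e. when [I^-] reaches its threshold.
For CuI: 1.6 × 10^-12 = 0.02 × [I^-]  ⇒  [I^-] = 8.0 x 10^-11 M.
For PbI2: 4.3 x 10^-9 = 0.075 × [I^-]^2  ⇒  [I^-] = 2.4 × 10^-4 M.
The salt with the lower threshold [I^-] precipitates first: CuI.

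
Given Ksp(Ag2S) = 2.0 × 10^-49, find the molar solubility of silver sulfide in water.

Ag2S(s) ⇌ 2 Ag^+ + S^2-
Ksp = [Ag^+]^2[S^2-]
If s mol/L of Ag2S dissolves, [Ag^+] = 2s and [S^2-] = s.
Ksp = (2s)^2s = 4s^3
s = (2.0 × 10^-49 / 4)^(1/3) = 3.7 × 10^-17 M

3.7e-17 M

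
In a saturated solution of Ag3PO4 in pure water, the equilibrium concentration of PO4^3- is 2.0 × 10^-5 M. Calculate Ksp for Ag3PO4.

4.3 × 10^-18

Ag3PO4(s) ⇌ 3 Ag^+ + PO4^3-
Stoichiometry gives [Ag^+] = (3/1)[PO4^3-] = 6.00 x 10^-5 M.
Ksp = [Ag^+]^3[PO4^3-]
Ksp = (6.00 × 10^-5)^3 × 2.0 x 10^-5 = 4.3 × 10^-18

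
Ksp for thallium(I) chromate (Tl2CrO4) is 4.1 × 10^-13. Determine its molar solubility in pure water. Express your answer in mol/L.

s = 4.7e-5 M

Tl2CrO4(s) <=> 2 Tl^+ + CrO4^2-
Ksp = [Tl^+]^2[CrO4^2-]
With molar solubility s: [Tl^+] = 2s, [CrO4^2-] = s.
Ksp = (2s)^2s = 4s^3
s^3 = 4.1 × 10^-13 / 4, so s = 4.7 × 10^-5 M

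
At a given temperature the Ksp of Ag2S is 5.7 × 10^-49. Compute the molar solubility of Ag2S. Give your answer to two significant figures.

5.2e-17 M

Ag2S(s) ⇌ 2 Ag^+(aq) + S^2-(aq)
Ksp = [Ag^+]^2[S^2-]
With molar solubility s: [Ag^+] = 2s, [S^2-] = s.
Substituting: Ksp = (2s)^2s = 4s^3
Solving, s = (5.7 × 10^-49/4)^(1/3) = 5.2 × 10^-17 M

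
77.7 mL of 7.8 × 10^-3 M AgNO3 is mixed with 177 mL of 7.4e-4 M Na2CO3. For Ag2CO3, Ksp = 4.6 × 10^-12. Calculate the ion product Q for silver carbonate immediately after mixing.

Total volume = 77.7 + 177 = 254.7 mL.
[Ag^+] = 7.8 × 10^-3 × (77.7/254.7) = 2.38 × 10^-3 M
[CO3^2-] = 7.4 × 10^-4 × (177/254.7) = 5.14 x 10^-4 M
Ag2CO3(s) ⇌ 2 Ag^+(aq) + CO3^2-(aq), so Q = [Ag^+]^2[CO3^2-]
Q = (2.38 × 10^-3)^2(5.14 × 10^-4) = 2.9 x 10^-9
Q > Ksp, so Ag2CO3 will precipitate.

2.9 x 10^-9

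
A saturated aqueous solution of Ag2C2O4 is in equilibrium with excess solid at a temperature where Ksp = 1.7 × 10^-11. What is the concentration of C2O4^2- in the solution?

Ag2C2O4(s) ⇌ 2 Ag^+(aq) + C2O4^2-(aq)
Ksp = [Ag^+]^2[C2O4^2-]
For each mole of Ag2C2O4 that dissolves: [Ag^+] = 2s, [C2O4^2-] = s.
Ksp = (2s)^2s = 4s^3
s = (1.7 × 10^-11 / 4)^(1/3) = 1.62 × 10^-4 M
[C2O4^2-] = s = 1.6 × 10^-4 M

[C2O4^2-] ≈ 1.6 × 10^-4 M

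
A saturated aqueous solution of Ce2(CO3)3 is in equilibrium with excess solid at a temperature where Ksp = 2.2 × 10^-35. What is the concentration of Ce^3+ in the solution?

Ce2(CO3)3(s) ⇌ 2 Ce^3+ + 3 CO3^2-
Ksp = [Ce^3+]^2[CO3^2-]^3
Let s = molar solubility. Then [Ce^3+] = 2s and [CO3^2-] = 3s.
Substituting: Ksp = (2s)^2(3s)^3 = 108s^5
Solving, s = (2.2 × 10^-35/108)^(1/5) = 4.59 x 10^-8 M
[Ce^3+] = 2s = 9.2 x 10^-8 M

[Ce^3+] = 9.2 x 10^-8 M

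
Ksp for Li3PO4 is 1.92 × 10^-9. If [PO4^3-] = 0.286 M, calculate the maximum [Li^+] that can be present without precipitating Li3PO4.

[Li^+] = 1.89 × 10^-3 M

Li3PO4(s) <=> 3 Li^+ + PO4^3-
Ksp = [Li^+]^3[PO4^3-]
Precipitation begins when Q = Ksp. With [PO4^3-] = 0.286 M:
1.92 × 10^-9 = (0.286) × [Li^+]^3
[Li^+] = (1.92 × 10^-9 / 2.86 × 10^-1)^(1/3) = 1.89 x 10^-3 M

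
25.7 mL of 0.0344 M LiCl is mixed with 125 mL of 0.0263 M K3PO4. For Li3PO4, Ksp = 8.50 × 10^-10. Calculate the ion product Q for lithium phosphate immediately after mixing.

Q ≈ 4.40 × 10^-9

Total volume = 25.7 + 125 = 150.7 mL.
[Li^+] = 3.44 × 10^-2 × (25.7/150.7) = 5.866 x 10^-3 M
[PO4^3-] = 2.63 × 10^-2 × (125/150.7) = 2.181 × 10^-2 M
Li3PO4(s) <=> 3 Li^+(aq) + PO4^3-(aq), so Q = [Li^+]^3[PO4^3-]
Q = (5.866 × 10^-3)^3(2.181 x 10^-2) = 4.40 × 10^-9
Q > Ksp, so Li3PO4 will precipitate.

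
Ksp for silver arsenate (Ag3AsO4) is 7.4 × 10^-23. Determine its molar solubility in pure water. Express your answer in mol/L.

s ≈ 1.3 × 10^-6 M

Ag3AsO4(s) <=> 3 Ag^+(aq) + AsO4^3-(aq)
Ksp = [Ag^+]^3[AsO4^3-]
Let s = molar solubility. Then [Ag^+] = 3s and [AsO4^3-] = s.
Substituting: Ksp = (3s)^3s = 27s^4
s = (7.4 × 10^-23 / 27)^(1/4) = 1.3 × 10^-6 M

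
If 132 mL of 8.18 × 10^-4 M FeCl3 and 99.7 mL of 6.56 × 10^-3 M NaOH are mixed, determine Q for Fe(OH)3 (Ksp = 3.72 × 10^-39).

Q = 1.05e-11

Total volume = 132 + 99.7 = 231.7 mL.
[Fe^3+] = 8.18 × 10^-4 × (132/231.7) = 4.660 x 10^-4 M
[OH^-] = 6.56 × 10^-3 × (99.7/231.7) = 2.823 x 10^-3 M
Fe(OH)3(s) <=> Fe^3+ + 3 OH^-, so Q = [Fe^3+][OH^-]^3
Q = (4.660 × 10^-4)(2.823 × 10^-3)^3 = 1.05 x 10^-11
Q > Ksp, so Fe(OH)3 will precipitate.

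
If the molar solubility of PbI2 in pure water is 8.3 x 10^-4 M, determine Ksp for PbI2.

Ksp = 2.3 x 10^-9

PbI2(s) ⇌ Pb^2+ + 2 I^-
For each mole of PbI2 that dissolves: [Pb^2+] = s, [I^-] = 2s.
Ksp = [Pb^2+][I^-]^2
Substituting: Ksp = s(2s)^2 = 4s^3
Ksp = 4 × (8.3 × 10^-4)^3 = 2.3 x 10^-9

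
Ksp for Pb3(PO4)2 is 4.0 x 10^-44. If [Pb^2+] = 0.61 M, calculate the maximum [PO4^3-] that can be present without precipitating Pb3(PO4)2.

[PO4^3-] = 4.2e-22 M

Pb3(PO4)2(s) <=> 3 Pb^2+(aq) + 2 PO4^3-(aq)
Ksp = [Pb^2+]^3[PO4^3-]^2
Precipitation begins when Q = Ksp. With [Pb^2+] = 0.61 M:
4.0 x 10^-44 = (0.61)^3 × [PO4^3-]^2
[PO4^3-] = (4.0 x 10^-44 / 2.27 x 10^-1)^(1/2) = 4.2 x 10^-22 M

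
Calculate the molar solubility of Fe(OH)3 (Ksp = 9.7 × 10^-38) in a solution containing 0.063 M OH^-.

s = 3.9e-34 M

Fe(OH)3(s) ⇌ Fe^3+ + 3 OH^-
Ksp = [Fe^3+][OH^-]^3
Let s be the molar solubility in this solution. [Fe^3+] = s, [OH^-] = 0.063 + 3s ≈ 0.063 (common-ion effect: OH^- is already 0.063 M).
Ksp ≈ s × (0.063)^3
s = 3.9 x 10^-34 M
Check: 3s = 1.2 × 10^-33 ≪ 0.063, so the approximation is valid.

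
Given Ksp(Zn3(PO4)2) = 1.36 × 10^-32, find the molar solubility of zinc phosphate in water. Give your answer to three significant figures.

Zn3(PO4)2(s) <=> 3 Zn^2+ + 2 PO4^3-
Ksp = [Zn^2+]^3[PO4^3-]^2
Let s = molar solubility. Then [Zn^2+] = 3s and [PO4^3-] = 2s.
Ksp = (3s)^3(2s)^2 = 108s^5
s^5 = 1.36 × 10^-32 / 108, so s = 1.66 × 10^-7 M

1.66 × 10^-7 M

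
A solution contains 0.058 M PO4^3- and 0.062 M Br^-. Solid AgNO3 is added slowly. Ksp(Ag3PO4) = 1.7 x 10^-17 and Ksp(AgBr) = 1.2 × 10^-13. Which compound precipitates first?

AgBr

Each salt begins to precipitate when Q = Ksp, i.e. when [Ag^+] reaches its threshold.
For Ag3PO4: 1.7 x 10^-17 = 0.058 × [Ag^+]^3  ⇒  [Ag^+] = 6.6 x 10^-6 M.
For AgBr: 1.2 × 10^-13 = 0.062 × [Ag^+]  ⇒  [Ag^+] = 1.9 × 10^-12 M.
The salt with the lower threshold [Ag^+] precipitates first: AgBr.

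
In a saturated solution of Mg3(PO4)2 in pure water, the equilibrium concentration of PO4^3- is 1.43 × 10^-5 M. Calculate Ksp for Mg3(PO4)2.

Mg3(PO4)2(s) ⇌ 3 Mg^2+(aq) + 2 PO4^3-(aq)
Stoichiometry gives [Mg^2+] = (3/2)[PO4^3-] = 2.145 x 10^-5 M.
Ksp = [Mg^2+]^3[PO4^3-]^2
Ksp = (2.145 × 10^-5)^3 × (1.43 x 10^-5)^2 = 2.02 × 10^-24

Ksp ≈ 2.02e-24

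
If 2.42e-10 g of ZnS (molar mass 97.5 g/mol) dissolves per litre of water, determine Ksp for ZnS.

Ksp = 6.16 x 10^-24

Molar solubility s = (2.42 × 10^-10 g/L) / (97.5 g/mol) = 2.482 × 10^-12 M.
ZnS(s) <=> Zn^2+ + S^2-
For each mole of ZnS that dissolves: [Zn^2+] = s, [S^2-] = s.
Ksp = [Zn^2+][S^2-]
Ksp = s × s = s^2
Ksp = (2.482 x 10^-12)^2 = 6.16 x 10^-24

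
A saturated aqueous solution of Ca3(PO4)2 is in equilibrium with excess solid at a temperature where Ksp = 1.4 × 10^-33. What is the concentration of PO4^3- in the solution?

Ca3(PO4)2(s) ⇌ 3 Ca^2+(aq) + 2 PO4^3-(aq)
Ksp = [Ca^2+]^3[PO4^3-]^2
If s mol/L of Ca3(PO4)2 dissolves, [Ca^2+] = 3s and [PO4^3-] = 2s.
So Ksp = (3s)^3 × (2s)^2 = 108s^5
Solving, s = (1.4 × 10^-33/108)^(1/5) = 1.05 × 10^-7 M
[PO4^3-] = 2s = 2.1 x 10^-7 M

[PO4^3-] ≈ 2.1e-7 M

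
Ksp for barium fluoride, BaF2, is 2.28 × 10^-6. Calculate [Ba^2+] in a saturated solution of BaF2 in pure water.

BaF2(s) ⇌ Ba^2+(aq) + 2 F^-(aq)
Ksp = [Ba^2+][F^-]^2
For each mole of BaF2 that dissolves: [Ba^2+] = s, [F^-] = 2s.
Substituting: Ksp = s(2s)^2 = 4s^3
Solving, s = (2.28 × 10^-6/4)^(1/3) = 8.291 × 10^-3 M
[Ba^2+] = s = 8.29 x 10^-3 M

8.29e-3 M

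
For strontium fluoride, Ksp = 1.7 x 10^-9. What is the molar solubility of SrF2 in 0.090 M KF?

SrF2(s) ⇌ Sr^2+(aq) + 2 F^-(aq)
Ksp = [Sr^2+][F^-]^2
If s mol/L dissolves here, [Sr^2+] = s, [F^-] = 0.090 + 2s ≈ 0.090 (Ksp is small, so little additional dissolves).
Ksp ≈ s × (0.090)^2
s = 2.1 × 10^-7 M
Check: 2s = 4.2 x 10^-7 ≪ 0.090, so the approximation is valid.

2.1 x 10^-7 M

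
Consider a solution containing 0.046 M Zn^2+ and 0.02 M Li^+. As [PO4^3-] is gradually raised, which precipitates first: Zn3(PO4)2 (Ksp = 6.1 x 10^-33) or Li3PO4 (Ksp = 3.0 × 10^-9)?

Precipitation of each salt starts when its ion product equals its Ksp.
For Zn3(PO4)2: 6.1 x 10^-33 = (0.046)^3 × [PO4^3-]^2  ⇒  [PO4^3-] = 7.9 × 10^-15 M.
For Li3PO4: 3.0 × 10^-9 = (0.02)^3 × [PO4^3-]  ⇒  [PO4^3-] = 3.8 x 10^-4 M.
The salt with the lower threshold [PO4^3-] precipitates first: Zn3(PO4)2.

Zn3(PO4)2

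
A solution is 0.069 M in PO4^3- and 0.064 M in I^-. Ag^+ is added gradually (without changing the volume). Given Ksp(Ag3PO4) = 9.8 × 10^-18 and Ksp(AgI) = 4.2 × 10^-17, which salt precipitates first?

AgI

Precipitation of each salt starts when its ion product equals its Ksp.
For Ag3PO4: 9.8 × 10^-18 = 0.069 × [Ag^+]^3  ⇒  [Ag^+] = 5.2 × 10^-6 M.
For AgI: 4.2 × 10^-17 = 0.064 × [Ag^+]  ⇒  [Ag^+] = 6.6 × 10^-16 M.
The salt with the lower threshold [Ag^+] precipitates first: AgI.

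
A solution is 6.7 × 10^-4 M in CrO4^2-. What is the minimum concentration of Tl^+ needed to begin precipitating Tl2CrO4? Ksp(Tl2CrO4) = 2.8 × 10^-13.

Tl2CrO4(s) ⇌ 2 Tl^+(aq) + CrO4^2-(aq)
Ksp = [Tl^+]^2[CrO4^2-]
Precipitation begins when Q = Ksp. With [CrO4^2-] = 6.7 × 10^-4 M:
2.8 × 10^-13 = (6.7 × 10^-4) × [Tl^+]^2
[Tl^+] = (2.8 × 10^-13 / 6.7 x 10^-4)^(1/2) = 2.0 x 10^-5 M

[Tl^+] ≈ 2.0 × 10^-5 M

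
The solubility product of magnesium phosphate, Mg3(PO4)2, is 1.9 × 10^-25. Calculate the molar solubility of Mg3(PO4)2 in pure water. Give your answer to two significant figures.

Mg3(PO4)2(s) ⇌ 3 Mg^2+ + 2 PO4^3-
Ksp = [Mg^2+]^3[PO4^3-]^2
Let s = molar solubility. Then [Mg^2+] = 3s and [PO4^3-] = 2s.
Substituting: Ksp = (3s)^3(2s)^2 = 108s^5
s = (1.9 × 10^-25 / 108)^(1/5) = 4.5 × 10^-6 M

s = 4.5 × 10^-6 M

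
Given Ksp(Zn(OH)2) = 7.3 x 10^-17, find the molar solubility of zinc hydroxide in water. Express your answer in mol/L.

Zn(OH)2(s) ⇌ Zn^2+(aq) + 2 OH^-(aq)
Ksp = [Zn^2+][OH^-]^2
With molar solubility s: [Zn^2+] = s, [OH^-] = 2s.
So Ksp = s × (2s)^2 = 4s^3
s = (7.3 x 10^-17 / 4)^(1/3) = 2.6 x 10^-6 M

s = 2.6 × 10^-6 M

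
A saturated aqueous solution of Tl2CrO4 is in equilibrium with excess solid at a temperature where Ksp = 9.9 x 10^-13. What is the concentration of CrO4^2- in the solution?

Tl2CrO4(s) ⇌ 2 Tl^+(aq) + CrO4^2-(aq)
Ksp = [Tl^+]^2[CrO4^2-]
For each mole of Tl2CrO4 that dissolves: [Tl^+] = 2s, [CrO4^2-] = s.
Ksp = (2s)^2s = 4s^3
Solving, s = (9.9 x 10^-13/4)^(1/3) = 6.28 × 10^-5 M
[CrO4^2-] = s = 6.3 × 10^-5 M

[CrO4^2-] = 6.3 × 10^-5 M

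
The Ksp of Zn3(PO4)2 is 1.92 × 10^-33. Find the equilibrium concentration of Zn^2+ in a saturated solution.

[Zn^2+] ≈ 3.37 × 10^-7 M

Zn3(PO4)2(s) ⇌ 3 Zn^2+ + 2 PO4^3-
Ksp = [Zn^2+]^3[PO4^3-]^2
With molar solubility s: [Zn^2+] = 3s, [PO4^3-] = 2s.
Ksp = (3s)^3(2s)^2 = 108s^5
Solving, s = (1.92 × 10^-33/108)^(1/5) = 1.122 × 10^-7 M
[Zn^2+] = 3s = 3.37 x 10^-7 M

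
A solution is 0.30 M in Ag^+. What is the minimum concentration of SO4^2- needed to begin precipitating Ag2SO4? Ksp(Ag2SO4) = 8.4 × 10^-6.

[SO4^2-] ≈ 9.3 x 10^-5 M

Ag2SO4(s) ⇌ 2 Ag^+(aq) + SO4^2-(aq)
Ksp = [Ag^+]^2[SO4^2-]
Precipitation begins when Q = Ksp. With [Ag^+] = 0.30 M:
8.4 × 10^-6 = (0.30)^2 × [SO4^2-]
[SO4^2-] = (8.4 × 10^-6 / 9.00 x 10^-2) = 9.3 x 10^-5 M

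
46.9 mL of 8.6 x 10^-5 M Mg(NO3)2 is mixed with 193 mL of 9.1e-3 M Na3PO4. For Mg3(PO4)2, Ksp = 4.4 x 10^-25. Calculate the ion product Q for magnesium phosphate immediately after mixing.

Q ≈ 2.5 x 10^-19

Total volume = 46.9 + 193 = 239.9 mL.
[Mg^2+] = 8.6 x 10^-5 × (46.9/239.9) = 1.68 × 10^-5 M
[PO4^3-] = 9.1 x 10^-3 × (193/239.9) = 7.32 × 10^-3 M
Mg3(PO4)2(s) ⇌ 3 Mg^2+ + 2 PO4^3-, so Q = [Mg^2+]^3[PO4^3-]^2
Q = (1.68 x 10^-5)^3(7.32 × 10^-3)^2 = 2.5 × 10^-19
Q > Ksp, so Mg3(PO4)2 will precipitate.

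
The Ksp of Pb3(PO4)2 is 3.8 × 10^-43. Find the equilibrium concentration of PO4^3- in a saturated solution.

Pb3(PO4)2(s) ⇌ 3 Pb^2+(aq) + 2 PO4^3-(aq)
Ksp = [Pb^2+]^3[PO4^3-]^2
For each mole of Pb3(PO4)2 that dissolves: [Pb^2+] = 3s, [PO4^3-] = 2s.
Ksp = (3s)^3(2s)^2 = 108s^5
s = (3.8 × 10^-43 / 108)^(1/5) = 1.29 x 10^-9 M
[PO4^3-] = 2s = 2.6 × 10^-9 M

[PO4^3-] = 2.6e-9 M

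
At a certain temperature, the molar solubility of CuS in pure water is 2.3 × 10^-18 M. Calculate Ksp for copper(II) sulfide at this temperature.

CuS(s) <=> Cu^2+ + S^2-
With molar solubility s: [Cu^2+] = s, [S^2-] = s.
Ksp = [Cu^2+][S^2-]
Ksp = s^2
With s = 2.3 x 10^-18: Ksp = 5.3 x 10^-36

5.3 × 10^-36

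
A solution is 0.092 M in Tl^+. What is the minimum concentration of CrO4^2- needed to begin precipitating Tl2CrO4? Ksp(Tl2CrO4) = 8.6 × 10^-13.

Tl2CrO4(s) ⇌ 2 Tl^+ + CrO4^2-
Ksp = [Tl^+]^2[CrO4^2-]
Precipitation begins when Q = Ksp. With [Tl^+] = 0.092 M:
8.6 × 10^-13 = (0.092)^2 × [CrO4^2-]
[CrO4^2-] = (8.6 × 10^-13 / 8.46 × 10^-3) = 1.0 × 10^-10 M

[CrO4^2-] = 1.0 x 10^-10 M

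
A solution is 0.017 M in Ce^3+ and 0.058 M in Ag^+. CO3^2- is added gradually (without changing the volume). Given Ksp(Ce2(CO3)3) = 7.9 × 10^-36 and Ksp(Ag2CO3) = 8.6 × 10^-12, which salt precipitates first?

Each salt begins to precipitate when Q = Ksp, i.e. when [CO3^2-] reaches its threshold.
For Ce2(CO3)3: 7.9 × 10^-36 = (0.017)^2 × [CO3^2-]^3  ⇒  [CO3^2-] = 3.0 x 10^-11 M.
For Ag2CO3: 8.6 × 10^-12 = (0.058)^2 × [CO3^2-]  ⇒  [CO3^2-] = 2.6 x 10^-9 M.
The salt with the lower threshold [CO3^2-] precipitates first: Ce2(CO3)3.

Ce2(CO3)3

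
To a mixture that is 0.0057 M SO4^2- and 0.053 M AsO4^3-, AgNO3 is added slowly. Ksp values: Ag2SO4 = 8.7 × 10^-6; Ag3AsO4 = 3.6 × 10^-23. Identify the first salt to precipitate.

Precipitation of each salt starts when its ion product equals its Ksp.
For Ag2SO4: 8.7 × 10^-6 = 0.0057 × [Ag^+]^2  ⇒  [Ag^+] = 3.9 × 10^-2 M.
For Ag3AsO4: 3.6 × 10^-23 = 0.053 × [Ag^+]^3  ⇒  [Ag^+] = 8.8 x 10^-8 M.
The salt with the lower threshold [Ag^+] precipitates first: Ag3AsO4.

Ag3AsO4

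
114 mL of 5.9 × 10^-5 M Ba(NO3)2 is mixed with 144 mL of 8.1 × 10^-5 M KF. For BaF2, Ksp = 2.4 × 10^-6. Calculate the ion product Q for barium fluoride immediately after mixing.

5.3 × 10^-14

Total volume = 114 + 144 = 258 mL.
[Ba^2+] = 5.9 × 10^-5 × (114/258) = 2.61 × 10^-5 M
[F^-] = 8.1 x 10^-5 × (144/258) = 4.52 x 10^-5 M
BaF2(s) <=> Ba^2+ + 2 F^-, so Q = [Ba^2+][F^-]^2
Q = (2.61 × 10^-5)(4.52 x 10^-5)^2 = 5.3 x 10^-14
Q < Ksp, so no precipitate of BaF2 forms.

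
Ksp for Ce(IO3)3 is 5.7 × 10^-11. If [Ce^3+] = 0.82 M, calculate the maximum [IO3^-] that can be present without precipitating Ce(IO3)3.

[IO3^-] = 4.1 x 10^-4 M

Ce(IO3)3(s) <=> Ce^3+ + 3 IO3^-
Ksp = [Ce^3+][IO3^-]^3
Precipitation begins when Q = Ksp. With [Ce^3+] = 0.82 M:
5.7 × 10^-11 = (0.82) × [IO3^-]^3
[IO3^-] = (5.7 × 10^-11 / 8.2 × 10^-1)^(1/3) = 4.1 x 10^-4 M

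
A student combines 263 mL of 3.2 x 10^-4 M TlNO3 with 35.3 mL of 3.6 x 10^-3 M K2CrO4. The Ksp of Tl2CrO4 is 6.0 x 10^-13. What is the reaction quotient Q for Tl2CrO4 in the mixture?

3.4 × 10^-11

Total volume = 263 + 35.3 = 298.3 mL.
[Tl^+] = 3.2 x 10^-4 × (263/298.3) = 2.82 × 10^-4 M
[CrO4^2-] = 3.6 × 10^-3 × (35.3/298.3) = 4.26 × 10^-4 M
Tl2CrO4(s) ⇌ 2 Tl^+(aq) + CrO4^2-(aq), so Q = [Tl^+]^2[CrO4^2-]
Q = (2.82 × 10^-4)^2(4.26 x 10^-4) = 3.4 × 10^-11
Q > Ksp, so Tl2CrO4 will precipitate.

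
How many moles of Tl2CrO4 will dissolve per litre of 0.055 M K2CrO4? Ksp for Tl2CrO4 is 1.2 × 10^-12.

s = 2.3e-6 M

Tl2CrO4(s) <=> 2 Tl^+(aq) + CrO4^2-(aq)
Ksp = [Tl^+]^2[CrO4^2-]
If s mol/L dissolves here, [Tl^+] = 2s, [CrO4^2-] = 0.055 + s ≈ 0.055 (Ksp is small, so little additional dissolves).
Ksp ≈ (2s)^2 × 0.055
s = 2.3 x 10^-6 M
Check: s = 2.3 × 10^-6 ≪ 0.055, so the approximation is valid.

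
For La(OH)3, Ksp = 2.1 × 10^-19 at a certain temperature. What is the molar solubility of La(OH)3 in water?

La(OH)3(s) <=> La^3+(aq) + 3 OH^-(aq)
Ksp = [La^3+][OH^-]^3
For each mole of La(OH)3 that dissolves: [La^3+] = s, [OH^-] = 3s.
Substituting: Ksp = s(3s)^3 = 27s^4
s = (2.1 × 10^-19 / 27)^(1/4) = 9.4 × 10^-6 M

s ≈ 9.4e-6 M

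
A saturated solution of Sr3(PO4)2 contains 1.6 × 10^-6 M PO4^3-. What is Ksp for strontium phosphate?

3.5e-29

Sr3(PO4)2(s) ⇌ 3 Sr^2+ + 2 PO4^3-
Stoichiometry gives [Sr^2+] = (3/2)[PO4^3-] = 2.40 × 10^-6 M.
Ksp = [Sr^2+]^3[PO4^3-]^2
Ksp = (2.40 x 10^-6)^3 × (1.6 x 10^-6)^2 = 3.5 × 10^-29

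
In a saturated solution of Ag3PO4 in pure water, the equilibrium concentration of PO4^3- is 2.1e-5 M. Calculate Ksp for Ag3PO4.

Ksp = 5.3e-18

Ag3PO4(s) ⇌ 3 Ag^+ + PO4^3-
Stoichiometry gives [Ag^+] = (3/1)[PO4^3-] = 6.30 x 10^-5 M.
Ksp = [Ag^+]^3[PO4^3-]
Ksp = (6.30 x 10^-5)^3 × 2.1 × 10^-5 = 5.3 × 10^-18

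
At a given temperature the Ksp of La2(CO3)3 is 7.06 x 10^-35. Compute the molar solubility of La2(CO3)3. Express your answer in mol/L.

La2(CO3)3(s) ⇌ 2 La^3+ + 3 CO3^2-
Ksp = [La^3+]^2[CO3^2-]^3
If s mol/L of La2(CO3)3 dissolves, [La^3+] = 2s and [CO3^2-] = 3s.
So Ksp = (2s)^2 × (3s)^3 = 108s^5
Solving, s = (7.06 x 10^-35/108)^(1/5) = 5.80 × 10^-8 M

s = 5.80e-8 M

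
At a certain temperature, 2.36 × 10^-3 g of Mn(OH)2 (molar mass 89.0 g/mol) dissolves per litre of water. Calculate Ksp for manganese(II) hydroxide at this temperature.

Molar solubility s = (2.36 × 10^-3 g/L) / (89.0 g/mol) = 2.652 × 10^-5 M.
Mn(OH)2(s) ⇌ Mn^2+(aq) + 2 OH^-(aq)
Let s = molar solubility. Then [Mn^2+] = s and [OH^-] = 2s.
Ksp = [Mn^2+][OH^-]^2
Substituting: Ksp = s(2s)^2 = 4s^3
With s = 2.652 × 10^-5: Ksp = 7.46 × 10^-14

Ksp = 7.46e-14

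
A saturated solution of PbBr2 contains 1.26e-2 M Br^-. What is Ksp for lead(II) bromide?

PbBr2(s) ⇌ Pb^2+(aq) + 2 Br^-(aq)
Stoichiometry gives [Pb^2+] = (1/2)[Br^-] = 6.300 x 10^-3 M.
Ksp = [Pb^2+][Br^-]^2
Ksp = 6.300 x 10^-3 × (1.26 × 10^-2)^2 = 1.00 x 10^-6

Ksp ≈ 1.00e-6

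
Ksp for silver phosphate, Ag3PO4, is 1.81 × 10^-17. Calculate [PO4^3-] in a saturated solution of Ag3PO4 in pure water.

[PO4^3-] ≈ 2.86 × 10^-5 M

Ag3PO4(s) <=> 3 Ag^+(aq) + PO4^3-(aq)
Ksp = [Ag^+]^3[PO4^3-]
With molar solubility s: [Ag^+] = 3s, [PO4^3-] = s.
So Ksp = (3s)^3 × s = 27s^4
s = (1.81 × 10^-17 / 27)^(1/4) = 2.861 x 10^-5 M
[PO4^3-] = s = 2.86 × 10^-5 M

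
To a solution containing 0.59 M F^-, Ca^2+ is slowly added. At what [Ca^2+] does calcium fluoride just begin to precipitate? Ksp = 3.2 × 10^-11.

CaF2(s) ⇌ Ca^2+ + 2 F^-
Ksp = [Ca^2+][F^-]^2
Precipitation begins when Q = Ksp. With [F^-] = 0.59 M:
3.2 × 10^-11 = (0.59)^2 × [Ca^2+]
[Ca^2+] = (3.2 × 10^-11 / 3.48 × 10^-1) = 9.2 × 10^-11 M

[Ca^2+] = 9.2e-11 M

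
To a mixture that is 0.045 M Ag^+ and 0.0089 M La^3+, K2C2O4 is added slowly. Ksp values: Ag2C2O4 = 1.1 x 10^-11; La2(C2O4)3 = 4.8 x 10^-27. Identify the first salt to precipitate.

Ag2C2O4

Precipitation of each salt starts when its ion product equals its Ksp.
For Ag2C2O4: 1.1 x 10^-11 = (0.045)^2 × [C2O4^2-]  ⇒  [C2O4^2-] = 5.4 x 10^-9 M.
For La2(C2O4)3: 4.8 x 10^-27 = (0.0089)^2 × [C2O4^2-]^3  ⇒  [C2O4^2-] = 3.9 × 10^-8 M.
The salt with the lower threshold [C2O4^2-] precipitates first: Ag2C2O4.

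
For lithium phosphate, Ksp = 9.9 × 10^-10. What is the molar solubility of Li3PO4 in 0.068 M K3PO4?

Li3PO4(s) ⇌ 3 Li^+(aq) + PO4^3-(aq)
Ksp = [Li^+]^3[PO4^3-]
If s mol/L dissolves here, [Li^+] = 3s, [PO4^3-] = 0.068 + s ≈ 0.068 (common-ion effect: PO4^3- is already 0.068 M).
Ksp ≈ (3s)^3 × 0.068
s = 8.1 × 10^-4 M
Check: s = 8.1 x 10^-4 ≪ 0.068, so the approximation is valid.

s = 8.1 × 10^-4 M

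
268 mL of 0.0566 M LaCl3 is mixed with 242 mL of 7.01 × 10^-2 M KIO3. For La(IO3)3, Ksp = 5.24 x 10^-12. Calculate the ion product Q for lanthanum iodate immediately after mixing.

Q = 1.09 × 10^-6

Total volume = 268 + 242 = 510 mL.
[La^3+] = 5.66 x 10^-2 × (268/510) = 2.974 x 10^-2 M
[IO3^-] = 7.01 × 10^-2 × (242/510) = 3.326 × 10^-2 M
La(IO3)3(s) <=> La^3+(aq) + 3 IO3^-(aq), so Q = [La^3+][IO3^-]^3
Q = (2.974 × 10^-2)(3.326 × 10^-2)^3 = 1.09 × 10^-6
Q > Ksp, so La(IO3)3 will precipitate.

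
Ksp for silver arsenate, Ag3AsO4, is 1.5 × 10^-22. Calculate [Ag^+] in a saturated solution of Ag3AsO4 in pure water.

Ag3AsO4(s) <=> 3 Ag^+(aq) + AsO4^3-(aq)
Ksp = [Ag^+]^3[AsO4^3-]
For each mole of Ag3AsO4 that dissolves: [Ag^+] = 3s, [AsO4^3-] = s.
Ksp = (3s)^3s = 27s^4
s^4 = 1.5 × 10^-22 / 27, so s = 1.54 x 10^-6 M
[Ag^+] = 3s = 4.6 x 10^-6 M

4.6 x 10^-6 M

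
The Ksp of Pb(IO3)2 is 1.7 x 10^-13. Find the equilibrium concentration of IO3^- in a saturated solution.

Pb(IO3)2(s) ⇌ Pb^2+(aq) + 2 IO3^-(aq)
Ksp = [Pb^2+][IO3^-]^2
For each mole of Pb(IO3)2 that dissolves: [Pb^2+] = s, [IO3^-] = 2s.
So Ksp = s × (2s)^2 = 4s^3
s^3 = 1.7 x 10^-13 / 4, so s = 3.49 × 10^-5 M
[IO3^-] = 2s = 7.0 x 10^-5 M

[IO3^-] = 7.0e-5 M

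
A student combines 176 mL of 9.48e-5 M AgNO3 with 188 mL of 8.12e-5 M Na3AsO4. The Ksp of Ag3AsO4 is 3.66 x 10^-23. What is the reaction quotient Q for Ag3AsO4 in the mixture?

4.04 x 10^-18

Total volume = 176 + 188 = 364 mL.
[Ag^+] = 9.48 × 10^-5 × (176/364) = 4.584 x 10^-5 M
[AsO4^3-] = 8.12 × 10^-5 × (188/364) = 4.194 × 10^-5 M
Ag3AsO4(s) ⇌ 3 Ag^+ + AsO4^3-, so Q = [Ag^+]^3[AsO4^3-]
Q = (4.584 × 10^-5)^3(4.194 × 10^-5) = 4.04 x 10^-18
Q > Ksp, so Ag3AsO4 will precipitate.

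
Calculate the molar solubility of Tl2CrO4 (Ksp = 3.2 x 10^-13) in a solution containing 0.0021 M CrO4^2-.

s = 6.2e-6 M

Tl2CrO4(s) ⇌ 2 Tl^+ + CrO4^2-
Ksp = [Tl^+]^2[CrO4^2-]
Let s = moles of Tl2CrO4 that dissolve per litre. [Tl^+] = 2s, [CrO4^2-] = 0.0021 + s ≈ 0.0021 (since the CrO4^2- already present dominates).
Ksp ≈ (2s)^2 × 0.0021
s = 6.2 × 10^-6 M
Check: s = 6.2 × 10^-6 ≪ 0.0021, so the approximation is valid.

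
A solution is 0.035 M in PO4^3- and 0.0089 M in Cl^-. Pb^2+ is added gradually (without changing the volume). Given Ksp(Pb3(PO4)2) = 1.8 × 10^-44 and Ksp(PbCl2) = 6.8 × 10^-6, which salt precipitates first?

Precipitation of each salt starts when its ion product equals its Ksp.
For Pb3(PO4)2: 1.8 × 10^-44 = (0.035)^2 × [Pb^2+]^3  ⇒  [Pb^2+] = 2.4 x 10^-14 M.
For PbCl2: 6.8 × 10^-6 = (0.0089)^2 × [Pb^2+]  ⇒  [Pb^2+] = 8.6 x 10^-2 M.
The salt with the lower threshold [Pb^2+] precipitates first: Pb3(PO4)2.

Pb3(PO4)2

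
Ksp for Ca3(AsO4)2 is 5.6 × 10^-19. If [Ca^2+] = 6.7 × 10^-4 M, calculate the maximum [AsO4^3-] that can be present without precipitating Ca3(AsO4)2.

Ca3(AsO4)2(s) <=> 3 Ca^2+ + 2 AsO4^3-
Ksp = [Ca^2+]^3[AsO4^3-]^2
Precipitation begins when Q = Ksp. With [Ca^2+] = 6.7 × 10^-4 M:
5.6 × 10^-19 = (6.7 × 10^-4)^3 × [AsO4^3-]^2
[AsO4^3-] = (5.6 × 10^-19 / 3.01 x 10^-10)^(1/2) = 4.3 × 10^-5 M

[AsO4^3-] = 4.3e-5 M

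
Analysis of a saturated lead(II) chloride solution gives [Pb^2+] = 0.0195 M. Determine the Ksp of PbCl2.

Ksp ≈ 2.97 x 10^-5

PbCl2(s) <=> Pb^2+ + 2 Cl^-
Stoichiometry gives [Cl^-] = (2/1)[Pb^2+] = 3.900 × 10^-2 M.
Ksp = [Pb^2+][Cl^-]^2
Ksp = 1.95 × 10^-2 × (3.900 × 10^-2)^2 = 2.97 x 10^-5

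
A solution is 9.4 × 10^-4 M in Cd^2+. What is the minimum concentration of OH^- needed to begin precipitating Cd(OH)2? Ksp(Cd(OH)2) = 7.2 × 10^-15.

Cd(OH)2(s) ⇌ Cd^2+ + 2 OH^-
Ksp = [Cd^2+][OH^-]^2
Precipitation begins when Q = Ksp. With [Cd^2+] = 9.4 × 10^-4 M:
7.2 × 10^-15 = (9.4 × 10^-4) × [OH^-]^2
[OH^-] = (7.2 × 10^-15 / 9.4 x 10^-4)^(1/2) = 2.8 x 10^-6 M

[OH^-] = 2.8 × 10^-6 M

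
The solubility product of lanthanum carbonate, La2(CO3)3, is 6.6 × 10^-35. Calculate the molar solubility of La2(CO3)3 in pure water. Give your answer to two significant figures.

5.7e-8 M

La2(CO3)3(s) ⇌ 2 La^3+ + 3 CO3^2-
Ksp = [La^3+]^2[CO3^2-]^3
For each mole of La2(CO3)3 that dissolves: [La^3+] = 2s, [CO3^2-] = 3s.
So Ksp = (2s)^2 × (3s)^3 = 108s^5
s = (6.6 × 10^-35 / 108)^(1/5) = 5.7 × 10^-8 M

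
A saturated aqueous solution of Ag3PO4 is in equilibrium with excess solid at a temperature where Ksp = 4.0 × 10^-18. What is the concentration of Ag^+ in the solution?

[Ag^+] = 5.9 × 10^-5 M

Ag3PO4(s) ⇌ 3 Ag^+(aq) + PO4^3-(aq)
Ksp = [Ag^+]^3[PO4^3-]
Let s = molar solubility. Then [Ag^+] = 3s and [PO4^3-] = s.
So Ksp = (3s)^3 × s = 27s^4
Solving, s = (4.0 × 10^-18/27)^(1/4) = 1.96 × 10^-5 M
[Ag^+] = 3s = 5.9 × 10^-5 M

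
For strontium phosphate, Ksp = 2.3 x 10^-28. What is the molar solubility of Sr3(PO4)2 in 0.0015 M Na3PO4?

Sr3(PO4)2(s) ⇌ 3 Sr^2+ + 2 PO4^3-
Ksp = [Sr^2+]^3[PO4^3-]^2
If s mol/L dissolves here, [Sr^2+] = 3s, [PO4^3-] = 0.0015 + 2s ≈ 0.0015 (since PO4^3- from Na3PO4 dominates).
Ksp ≈ (3s)^3 × (0.0015)^2
s = 1.6 x 10^-8 M
Check: 2s = 3.1 x 10^-8 ≪ 0.0015, so the approximation is valid.

s = 1.6e-8 M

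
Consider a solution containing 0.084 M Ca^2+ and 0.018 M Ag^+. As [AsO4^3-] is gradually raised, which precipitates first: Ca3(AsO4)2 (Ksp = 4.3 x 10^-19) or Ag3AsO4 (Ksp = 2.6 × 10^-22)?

Ag3AsO4

Precipitation of each salt starts when its ion product equals its Ksp.
For Ca3(AsO4)2: 4.3 x 10^-19 = (0.084)^3 × [AsO4^3-]^2  ⇒  [AsO4^3-] = 2.7 x 10^-8 M.
For Ag3AsO4: 2.6 × 10^-22 = (0.018)^3 × [AsO4^3-]  ⇒  [AsO4^3-] = 4.5 x 10^-17 M.
The salt with the lower threshold [AsO4^3-] precipitates first: Ag3AsO4.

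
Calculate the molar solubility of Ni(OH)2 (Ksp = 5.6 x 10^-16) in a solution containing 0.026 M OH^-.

s ≈ 8.3 × 10^-13 M

Ni(OH)2(s) ⇌ Ni^2+(aq) + 2 OH^-(aq)
Ksp = [Ni^2+][OH^-]^2
Let s be the molar solubility in this solution. [Ni^2+] = s, [OH^-] = 0.026 + 2s ≈ 0.026 (common-ion effect: OH^- is already 0.026 M).
Ksp ≈ s × (0.026)^2
s = 8.3 × 10^-13 M
Check: 2s = 1.7 × 10^-12 ≪ 0.026, so the approximation is valid.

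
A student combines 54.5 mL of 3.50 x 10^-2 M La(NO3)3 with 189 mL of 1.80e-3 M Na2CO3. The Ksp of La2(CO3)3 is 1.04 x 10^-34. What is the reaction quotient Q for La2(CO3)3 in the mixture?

Q ≈ 1.67 × 10^-13

Total volume = 54.5 + 189 = 243.5 mL.
[La^3+] = 3.50 x 10^-2 × (54.5/243.5) = 7.834 × 10^-3 M
[CO3^2-] = 1.80 × 10^-3 × (189/243.5) = 1.397 x 10^-3 M
La2(CO3)3(s) <=> 2 La^3+(aq) + 3 CO3^2-(aq), so Q = [La^3+]^2[CO3^2-]^3
Q = (7.834 x 10^-3)^2(1.397 × 10^-3)^3 = 1.67 x 10^-13
Q > Ksp, so La2(CO3)3 will precipitate.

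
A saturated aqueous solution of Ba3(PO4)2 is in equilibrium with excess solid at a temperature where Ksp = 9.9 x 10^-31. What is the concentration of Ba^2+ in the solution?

[Ba^2+] = 1.2e-6 M

Ba3(PO4)2(s) ⇌ 3 Ba^2+(aq) + 2 PO4^3-(aq)
Ksp = [Ba^2+]^3[PO4^3-]^2
Let s = molar solubility. Then [Ba^2+] = 3s and [PO4^3-] = 2s.
So Ksp = (3s)^3 × (2s)^2 = 108s^5
s^5 = 9.9 x 10^-31 / 108, so s = 3.91 x 10^-7 M
[Ba^2+] = 3s = 1.2 × 10^-6 M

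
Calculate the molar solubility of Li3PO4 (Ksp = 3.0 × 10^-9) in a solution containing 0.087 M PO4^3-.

Li3PO4(s) ⇌ 3 Li^+ + PO4^3-
Ksp = [Li^+]^3[PO4^3-]
Let s be the molar solubility in this solution. [Li^+] = 3s, [PO4^3-] = 0.087 + s ≈ 0.087 (Ksp is small, so little additional dissolves).
Ksp ≈ (3s)^3 × 0.087
s = 1.1 × 10^-3 M
Check: s = 1.1 × 10^-3 ≪ 0.087, so the approximation is valid.

1.1 × 10^-3 M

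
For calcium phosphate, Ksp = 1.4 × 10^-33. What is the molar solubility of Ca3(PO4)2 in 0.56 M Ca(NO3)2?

4.5 × 10^-17 M

Ca3(PO4)2(s) ⇌ 3 Ca^2+(aq) + 2 PO4^3-(aq)
Ksp = [Ca^2+]^3[PO4^3-]^2
If s mol/L dissolves here, [Ca^2+] = 0.56 + 3s ≈ 0.56, [PO4^3-] = 2s (common-ion effect: Ca^2+ is already 0.56 M).
Ksp ≈ (0.56)^3 × (2s)^2
s = 4.5 × 10^-17 M
Check: 3s = 1.3 × 10^-16 ≪ 0.56, so the approximation is valid.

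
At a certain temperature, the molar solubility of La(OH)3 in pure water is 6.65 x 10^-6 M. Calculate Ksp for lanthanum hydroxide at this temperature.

Ksp ≈ 5.28 × 10^-20

La(OH)3(s) <=> La^3+ + 3 OH^-
Let s = molar solubility. Then [La^3+] = s and [OH^-] = 3s.
Ksp = [La^3+][OH^-]^3
So Ksp = s × (3s)^3 = 27s^4
Ksp = 27 × (6.65 × 10^-6)^4 = 5.28 x 10^-20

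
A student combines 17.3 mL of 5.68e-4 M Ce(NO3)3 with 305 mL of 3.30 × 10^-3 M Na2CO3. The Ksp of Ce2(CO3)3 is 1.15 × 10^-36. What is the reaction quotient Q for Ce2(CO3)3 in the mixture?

Total volume = 17.3 + 305 = 322.3 mL.
[Ce^3+] = 5.68 x 10^-4 × (17.3/322.3) = 3.049 × 10^-5 M
[CO3^2-] = 3.30 × 10^-3 × (305/322.3) = 3.123 x 10^-3 M
Ce2(CO3)3(s) ⇌ 2 Ce^3+(aq) + 3 CO3^2-(aq), so Q = [Ce^3+]^2[CO3^2-]^3
Q = (3.049 × 10^-5)^2(3.123 × 10^-3)^3 = 2.83 × 10^-17
Q > Ksp, so Ce2(CO3)3 will precipitate.

Q = 2.83e-17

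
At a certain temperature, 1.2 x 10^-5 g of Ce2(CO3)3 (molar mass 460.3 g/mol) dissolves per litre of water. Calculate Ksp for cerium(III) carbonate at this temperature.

1.3 × 10^-36

Molar solubility s = (1.2 × 10^-5 g/L) / (460.3 g/mol) = 2.61 x 10^-8 M.
Ce2(CO3)3(s) <=> 2 Ce^3+ + 3 CO3^2-
For each mole of Ce2(CO3)3 that dissolves: [Ce^3+] = 2s, [CO3^2-] = 3s.
Ksp = [Ce^3+]^2[CO3^2-]^3
Ksp = (2s)^2(3s)^3 = 108s^5
Ksp = 108 × (2.61 × 10^-8)^5 = 1.3 × 10^-36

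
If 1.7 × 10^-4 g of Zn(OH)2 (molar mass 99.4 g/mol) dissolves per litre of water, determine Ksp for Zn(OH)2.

Ksp = 2.0 × 10^-17

Molar solubility s = (1.7 × 10^-4 g/L) / (99.4 g/mol) = 1.71 × 10^-6 M.
Zn(OH)2(s) ⇌ Zn^2+(aq) + 2 OH^-(aq)
Let s = molar solubility. Then [Zn^2+] = s and [OH^-] = 2s.
Ksp = [Zn^2+][OH^-]^2
So Ksp = s × (2s)^2 = 4s^3
With s = 1.71 x 10^-6: Ksp = 2.0 x 10^-17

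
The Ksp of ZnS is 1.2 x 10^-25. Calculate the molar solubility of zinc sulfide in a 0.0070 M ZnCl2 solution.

s ≈ 1.7 × 10^-23 M

ZnS(s) <=> Zn^2+(aq) + S^2-(aq)
Ksp = [Zn^2+][S^2-]
Let s be the molar solubility in this solution. [Zn^2+] = 0.0070 + s ≈ 0.0070, [S^2-] = s (since Zn^2+ from ZnCl2 dominates).
Ksp ≈ 0.0070 × s
s = 1.7 × 10^-23 M
Check: s = 1.7 × 10^-23 ≪ 0.0070, so the approximation is valid.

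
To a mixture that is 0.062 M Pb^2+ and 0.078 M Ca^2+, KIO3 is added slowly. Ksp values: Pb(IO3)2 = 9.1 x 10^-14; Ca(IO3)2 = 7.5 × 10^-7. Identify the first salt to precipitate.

Each salt begins to precipitate when Q = Ksp, i.e. when [IO3^-] reaches its threshold.
For Pb(IO3)2: 9.1 x 10^-14 = 0.062 × [IO3^-]^2  ⇒  [IO3^-] = 1.2 × 10^-6 M.
For Ca(IO3)2: 7.5 × 10^-7 = 0.078 × [IO3^-]^2  ⇒  [IO3^-] = 3.1 × 10^-3 M.
The salt with the lower threshold [IO3^-] precipitates first: Pb(IO3)2.

Pb(IO3)2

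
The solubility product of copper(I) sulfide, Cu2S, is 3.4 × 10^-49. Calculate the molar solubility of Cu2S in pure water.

s = 4.4e-17 M

Cu2S(s) <=> 2 Cu^+(aq) + S^2-(aq)
Ksp = [Cu^+]^2[S^2-]
For each mole of Cu2S that dissolves: [Cu^+] = 2s, [S^2-] = s.
So Ksp = (2s)^2 × s = 4s^3
s = (3.4 × 10^-49 / 4)^(1/3) = 4.4 x 10^-17 M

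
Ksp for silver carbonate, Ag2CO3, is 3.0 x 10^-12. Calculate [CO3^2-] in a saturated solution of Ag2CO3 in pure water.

[CO3^2-] ≈ 9.1 × 10^-5 M

Ag2CO3(s) ⇌ 2 Ag^+ + CO3^2-
Ksp = [Ag^+]^2[CO3^2-]
With molar solubility s: [Ag^+] = 2s, [CO3^2-] = s.
Substituting: Ksp = (2s)^2s = 4s^3
s^3 = 3.0 x 10^-12 / 4, so s = 9.09 x 10^-5 M
[CO3^2-] = s = 9.1 × 10^-5 M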